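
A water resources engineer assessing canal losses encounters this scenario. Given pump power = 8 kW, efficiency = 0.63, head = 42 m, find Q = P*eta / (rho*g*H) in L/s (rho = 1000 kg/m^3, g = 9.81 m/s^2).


Q = (P * 1000 * eta) / (rho * g * H)
  = (8 * 1000 * 0.63) / (1000 * 9.81 * 42)
  = 5040 / 412020
  = 0.01223 m^3/s = 12.23 L/s


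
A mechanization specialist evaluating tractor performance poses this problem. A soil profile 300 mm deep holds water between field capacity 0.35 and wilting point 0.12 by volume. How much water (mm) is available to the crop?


AW = (FC - WP) * D
   = (0.35 - 0.12) * 300
   = 0.23 * 300
   = 69 mm


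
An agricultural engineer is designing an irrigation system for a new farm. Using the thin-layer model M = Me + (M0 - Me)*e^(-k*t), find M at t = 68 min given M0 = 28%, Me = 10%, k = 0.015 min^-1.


M = Me + (M0 - Me) * e^(-k*t)
  = 10 + (28 - 10) * e^(-0.015*68)
  = 10 + 18 * e^(-1.020)
  = 10 + 18 * 0.36059
  = 10 + 6.4907
  = 16.49%


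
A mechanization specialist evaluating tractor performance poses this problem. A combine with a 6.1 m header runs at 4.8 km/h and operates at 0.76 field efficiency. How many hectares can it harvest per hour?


C = w * v * eta_f / 10
  = 6.1 * 4.8 * 0.76 / 10
  = 22.25 / 10
  = 2.23 ha/h


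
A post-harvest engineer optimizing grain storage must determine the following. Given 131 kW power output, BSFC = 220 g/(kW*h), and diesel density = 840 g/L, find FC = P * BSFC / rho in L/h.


FC = P * BSFC / rho_fuel
   = 131 * 220 / 840
   = 28820 / 840
   = 34.31 L/h


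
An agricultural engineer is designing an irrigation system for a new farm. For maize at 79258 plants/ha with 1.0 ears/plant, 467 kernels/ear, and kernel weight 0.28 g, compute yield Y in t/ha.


Y = density * ears * kernels * kw
  = 79258 * 1.0 * 467 * 0.28 g/ha
  = 10363776.08 g/ha
  = 10363.78 kg/ha = 10.36 t/ha


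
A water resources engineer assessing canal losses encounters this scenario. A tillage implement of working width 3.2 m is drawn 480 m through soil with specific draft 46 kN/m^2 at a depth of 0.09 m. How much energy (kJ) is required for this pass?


E = k * d * w * L
  = 46 * 0.09 * 3.2 * 480
  = 6359.04 kJ


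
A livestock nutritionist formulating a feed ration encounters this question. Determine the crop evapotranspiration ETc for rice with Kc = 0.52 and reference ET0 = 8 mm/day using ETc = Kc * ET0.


ETc = Kc * ET0
    = 0.52 * 8
    = 4.16 mm/day


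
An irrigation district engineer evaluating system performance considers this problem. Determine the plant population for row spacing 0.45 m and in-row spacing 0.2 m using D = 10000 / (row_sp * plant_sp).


D = 10000 / (row_sp * plant_sp)
  = 10000 / (0.45 * 0.2)
  = 10000 / 0.0900
  = 111111.11 plants/ha


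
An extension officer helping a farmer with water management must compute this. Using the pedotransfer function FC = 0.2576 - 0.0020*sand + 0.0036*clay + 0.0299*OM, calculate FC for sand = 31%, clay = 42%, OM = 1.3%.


FC = 0.2576 - 0.0020*31 + 0.0036*42 + 0.0299*1.3
   = 0.2576 - 0.0620 + 0.1512 + 0.0389
   = 0.3857


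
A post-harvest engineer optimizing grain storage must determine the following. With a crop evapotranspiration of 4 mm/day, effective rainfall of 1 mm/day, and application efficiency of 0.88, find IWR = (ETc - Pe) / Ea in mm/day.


IWR = (ETc - Pe) / Ea
    = (4 - 1) / 0.88
    = 3 / 0.88
    = 3.41 mm/day


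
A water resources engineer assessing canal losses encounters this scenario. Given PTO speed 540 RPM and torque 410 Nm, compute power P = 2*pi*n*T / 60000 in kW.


P = 2*pi*n*T / 60000
  = 2*pi * 540 * 410 / 60000
  = 1391097.23 / 60000
  = 23.18 kW


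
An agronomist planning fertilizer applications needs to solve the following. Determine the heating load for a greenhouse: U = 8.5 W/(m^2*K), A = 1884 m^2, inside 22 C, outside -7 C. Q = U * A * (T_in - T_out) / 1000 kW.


dT = 22 - (-7) = 29 K
Q = U * A * dT
  = 8.5 * 1884 * 29
  = 464406 W = 464.41 kW


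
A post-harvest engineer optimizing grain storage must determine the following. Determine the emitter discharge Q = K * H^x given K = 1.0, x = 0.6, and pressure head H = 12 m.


Q = K * H^x
  = 1.0 * 12^0.6
  = 1.0 * 4.4413
  = 4.44 L/h


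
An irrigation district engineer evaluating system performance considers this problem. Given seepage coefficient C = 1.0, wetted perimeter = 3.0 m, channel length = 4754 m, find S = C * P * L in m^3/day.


S = C * P * L
  = 1.0 * 3.0 * 4754
  = 14262 m^3/day


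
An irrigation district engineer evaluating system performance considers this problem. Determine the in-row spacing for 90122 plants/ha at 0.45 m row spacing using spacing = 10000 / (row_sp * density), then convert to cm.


spacing = 10000 / (row_sp * density)
        = 10000 / (0.45 * 90122)
        = 10000 / 40554.90
        = 0.24658 m = 24.66 cm


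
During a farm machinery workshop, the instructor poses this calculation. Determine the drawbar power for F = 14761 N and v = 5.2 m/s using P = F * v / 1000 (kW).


P = F * v / 1000
  = 14761 * 5.2 / 1000
  = 76757.20 / 1000
  = 76.76 kW


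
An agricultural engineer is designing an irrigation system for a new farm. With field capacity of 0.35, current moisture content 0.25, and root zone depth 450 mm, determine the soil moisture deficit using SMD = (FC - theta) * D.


SMD = (FC - theta) * D
    = (0.35 - 0.25) * 450
    = 0.100 * 450
    = 45 mm


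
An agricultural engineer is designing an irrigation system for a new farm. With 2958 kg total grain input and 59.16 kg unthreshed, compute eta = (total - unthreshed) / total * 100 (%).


eta = (total - unthreshed) / total * 100
    = (2958 - 59.16) / 2958 * 100
    = 2898.84 / 2958 * 100
    = 98%


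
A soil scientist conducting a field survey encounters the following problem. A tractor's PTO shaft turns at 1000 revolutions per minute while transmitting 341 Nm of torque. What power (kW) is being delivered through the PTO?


P = 2*pi*n*T / 60000
  = 2*pi * 1000 * 341 / 60000
  = 2142566.19 / 60000
  = 35.71 kW


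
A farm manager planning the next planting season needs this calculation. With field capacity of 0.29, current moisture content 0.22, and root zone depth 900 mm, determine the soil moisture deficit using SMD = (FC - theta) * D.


SMD = (FC - theta) * D
    = (0.29 - 0.22) * 900
    = 0.070 * 900
    = 63 mm


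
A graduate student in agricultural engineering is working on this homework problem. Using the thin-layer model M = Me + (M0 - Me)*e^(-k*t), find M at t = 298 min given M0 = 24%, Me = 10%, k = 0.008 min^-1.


M = Me + (M0 - Me) * e^(-k*t)
  = 10 + (24 - 10) * e^(-0.008*298)
  = 10 + 14 * e^(-2.384)
  = 10 + 14 * 0.09218
  = 10 + 1.2905
  = 11.29%


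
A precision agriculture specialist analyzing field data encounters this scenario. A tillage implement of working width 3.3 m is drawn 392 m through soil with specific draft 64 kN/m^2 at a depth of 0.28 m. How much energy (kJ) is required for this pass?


E = k * d * w * L
  = 64 * 0.28 * 3.3 * 392
  = 23181.31 kJ


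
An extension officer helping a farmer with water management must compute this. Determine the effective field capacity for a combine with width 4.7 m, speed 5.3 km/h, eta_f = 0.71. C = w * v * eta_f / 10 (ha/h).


C = w * v * eta_f / 10
  = 4.7 * 5.3 * 0.71 / 10
  = 17.69 / 10
  = 1.77 ha/h


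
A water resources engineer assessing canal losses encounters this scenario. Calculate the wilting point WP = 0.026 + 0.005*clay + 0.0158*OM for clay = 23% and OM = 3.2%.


WP = 0.026 + 0.005*23 + 0.0158*3.2
   = 0.026 + 0.1150 + 0.0506
   = 0.1916


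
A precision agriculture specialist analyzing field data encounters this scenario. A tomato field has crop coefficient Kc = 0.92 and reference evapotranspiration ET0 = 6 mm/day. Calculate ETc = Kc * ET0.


ETc = Kc * ET0
    = 0.92 * 6
    = 5.52 mm/day


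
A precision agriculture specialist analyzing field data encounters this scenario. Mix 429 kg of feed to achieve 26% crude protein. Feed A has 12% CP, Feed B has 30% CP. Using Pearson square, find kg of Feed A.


parts_A = CP_b - target = 30 - 26 = 4
parts_B = target - CP_a = 26 - 12 = 14
total_parts = 4 + 14 = 18
Feed A = 429 * 4 / 18 = 95.33 kg
Feed B = 429 * 14 / 18 = 333.67 kg

95.33 kg


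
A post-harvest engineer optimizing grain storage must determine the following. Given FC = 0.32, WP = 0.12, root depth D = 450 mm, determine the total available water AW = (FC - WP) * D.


AW = (FC - WP) * D
   = (0.32 - 0.12) * 450
   = 0.20 * 450
   = 90 mm


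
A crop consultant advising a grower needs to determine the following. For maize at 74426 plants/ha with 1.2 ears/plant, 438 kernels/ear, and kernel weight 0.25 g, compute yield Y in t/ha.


Y = density * ears * kernels * kw
  = 74426 * 1.2 * 438 * 0.25 g/ha
  = 9779576.40 g/ha
  = 9779.58 kg/ha = 9.78 t/ha


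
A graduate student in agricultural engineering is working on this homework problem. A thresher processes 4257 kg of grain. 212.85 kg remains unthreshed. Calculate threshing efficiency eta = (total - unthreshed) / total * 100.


eta = (total - unthreshed) / total * 100
    = (4257 - 212.85) / 4257 * 100
    = 4044.15 / 4257 * 100
    = 95%


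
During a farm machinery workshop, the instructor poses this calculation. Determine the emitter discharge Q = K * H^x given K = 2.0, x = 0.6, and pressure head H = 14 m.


Q = K * H^x
  = 2.0 * 14^0.6
  = 2.0 * 4.8717
  = 9.74 L/h


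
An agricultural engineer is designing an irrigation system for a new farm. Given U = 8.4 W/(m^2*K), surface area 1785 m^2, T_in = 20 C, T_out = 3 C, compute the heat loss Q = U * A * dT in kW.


dT = 20 - (3) = 17 K
Q = U * A * dT
  = 8.4 * 1785 * 17
  = 254898 W = 254.90 kW


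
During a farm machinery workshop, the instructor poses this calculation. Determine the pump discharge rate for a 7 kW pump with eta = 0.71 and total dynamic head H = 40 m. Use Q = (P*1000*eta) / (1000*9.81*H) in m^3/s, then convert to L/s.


Q = (P * 1000 * eta) / (rho * g * H)
  = (7 * 1000 * 0.71) / (1000 * 9.81 * 40)
  = 4970 / 392400
  = 0.01267 m^3/s = 12.67 L/s


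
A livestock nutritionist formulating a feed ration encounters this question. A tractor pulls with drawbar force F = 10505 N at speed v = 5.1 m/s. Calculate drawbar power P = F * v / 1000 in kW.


P = F * v / 1000
  = 10505 * 5.1 / 1000
  = 53575.50 / 1000
  = 53.58 kW


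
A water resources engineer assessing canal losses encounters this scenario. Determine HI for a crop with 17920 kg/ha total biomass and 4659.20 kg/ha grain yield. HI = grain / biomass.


HI = grain_yield / biomass
   = 4659.20 / 17920
   = 0.26


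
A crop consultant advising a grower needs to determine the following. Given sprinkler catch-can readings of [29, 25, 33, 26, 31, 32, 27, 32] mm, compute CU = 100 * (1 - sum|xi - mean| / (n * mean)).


xbar = 235 / 8 = 29.375
sum|xi - xbar| = 21
CU = 100 * (1 - 21 / (8 * 29.375))
   = 100 * (1 - 0.0894)
   = 91.06%


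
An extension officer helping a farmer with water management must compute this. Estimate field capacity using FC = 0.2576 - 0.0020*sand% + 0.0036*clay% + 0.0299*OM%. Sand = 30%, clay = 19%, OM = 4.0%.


FC = 0.2576 - 0.0020*30 + 0.0036*19 + 0.0299*4.0
   = 0.2576 - 0.0600 + 0.0684 + 0.1196
   = 0.3856


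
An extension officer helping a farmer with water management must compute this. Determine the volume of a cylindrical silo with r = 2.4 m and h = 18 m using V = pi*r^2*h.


V = pi * r^2 * h
  = pi * 2.4^2 * 18
  = pi * 5.76 * 18
  = 325.72 m^3


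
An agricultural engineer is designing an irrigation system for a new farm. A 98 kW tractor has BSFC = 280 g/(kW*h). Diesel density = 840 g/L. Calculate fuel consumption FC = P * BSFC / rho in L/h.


FC = P * BSFC / rho_fuel
   = 98 * 280 / 840
   = 27440 / 840
   = 32.67 L/h


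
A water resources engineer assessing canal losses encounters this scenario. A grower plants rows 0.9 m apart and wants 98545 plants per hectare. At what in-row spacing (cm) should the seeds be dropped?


spacing = 10000 / (row_sp * density)
        = 10000 / (0.9 * 98545)
        = 10000 / 88690.50
        = 0.11275 m = 11.28 cm


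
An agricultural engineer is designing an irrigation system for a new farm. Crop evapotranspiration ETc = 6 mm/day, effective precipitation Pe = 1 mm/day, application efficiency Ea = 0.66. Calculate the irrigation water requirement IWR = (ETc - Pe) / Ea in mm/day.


IWR = (ETc - Pe) / Ea
    = (6 - 1) / 0.66
    = 5 / 0.66
    = 7.58 mm/day


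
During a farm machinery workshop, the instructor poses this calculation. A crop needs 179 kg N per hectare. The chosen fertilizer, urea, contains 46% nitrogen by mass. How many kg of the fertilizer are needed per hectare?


Rate = N_required / (N_content / 100)
     = 179 / (46 / 100)
     = 179 / 0.46
     = 389.13 kg/ha


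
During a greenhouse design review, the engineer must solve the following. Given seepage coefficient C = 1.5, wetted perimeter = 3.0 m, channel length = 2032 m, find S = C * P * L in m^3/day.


S = C * P * L
  = 1.5 * 3.0 * 2032
  = 9144 m^3/day


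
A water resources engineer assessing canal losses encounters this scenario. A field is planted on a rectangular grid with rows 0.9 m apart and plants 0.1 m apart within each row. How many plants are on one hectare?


D = 10000 / (row_sp * plant_sp)
  = 10000 / (0.9 * 0.1)
  = 10000 / 0.0900
  = 111111.11 plants/ha


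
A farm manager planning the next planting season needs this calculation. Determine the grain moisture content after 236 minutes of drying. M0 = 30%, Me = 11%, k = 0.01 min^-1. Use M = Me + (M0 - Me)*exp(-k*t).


M = Me + (M0 - Me) * e^(-k*t)
  = 11 + (30 - 11) * e^(-0.01*236)
  = 11 + 19 * e^(-2.360)
  = 11 + 19 * 0.09442
  = 11 + 1.7940
  = 12.79%


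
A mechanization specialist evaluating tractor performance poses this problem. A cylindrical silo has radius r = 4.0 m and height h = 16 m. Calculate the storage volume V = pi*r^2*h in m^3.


V = pi * r^2 * h
  = pi * 4.0^2 * 16
  = pi * 16 * 16
  = 804.25 m^3


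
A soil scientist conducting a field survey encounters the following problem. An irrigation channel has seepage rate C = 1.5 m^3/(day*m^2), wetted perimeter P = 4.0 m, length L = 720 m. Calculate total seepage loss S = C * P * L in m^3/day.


S = C * P * L
  = 1.5 * 4.0 * 720
  = 4320 m^3/day


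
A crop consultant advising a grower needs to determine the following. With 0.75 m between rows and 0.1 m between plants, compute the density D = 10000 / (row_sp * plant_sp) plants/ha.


D = 10000 / (row_sp * plant_sp)
  = 10000 / (0.75 * 0.1)
  = 10000 / 0.0750
  = 133333.33 plants/ha


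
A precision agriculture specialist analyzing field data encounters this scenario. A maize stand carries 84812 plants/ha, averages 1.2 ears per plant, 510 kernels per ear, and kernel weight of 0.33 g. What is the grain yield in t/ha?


Y = density * ears * kernels * kw
  = 84812 * 1.2 * 510 * 0.33 g/ha
  = 17128631.52 g/ha
  = 17128.63 kg/ha = 17.13 t/ha


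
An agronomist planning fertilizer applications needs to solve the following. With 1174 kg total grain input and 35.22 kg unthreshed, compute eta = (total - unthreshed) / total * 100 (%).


eta = (total - unthreshed) / total * 100
    = (1174 - 35.22) / 1174 * 100
    = 1138.78 / 1174 * 100
    = 97%


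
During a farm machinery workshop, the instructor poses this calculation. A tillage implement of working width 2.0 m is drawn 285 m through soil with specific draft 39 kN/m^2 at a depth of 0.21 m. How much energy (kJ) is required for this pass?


E = k * d * w * L
  = 39 * 0.21 * 2.0 * 285
  = 4668.30 kJ


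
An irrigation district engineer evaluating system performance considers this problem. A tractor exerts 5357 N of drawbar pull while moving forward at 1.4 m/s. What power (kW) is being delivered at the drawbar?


P = F * v / 1000
  = 5357 * 1.4 / 1000
  = 7499.80 / 1000
  = 7.50 kW


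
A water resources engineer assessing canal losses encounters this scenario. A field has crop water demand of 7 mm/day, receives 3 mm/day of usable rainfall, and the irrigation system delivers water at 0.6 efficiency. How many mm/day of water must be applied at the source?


IWR = (ETc - Pe) / Ea
    = (7 - 3) / 0.6
    = 4 / 0.6
    = 6.67 mm/day


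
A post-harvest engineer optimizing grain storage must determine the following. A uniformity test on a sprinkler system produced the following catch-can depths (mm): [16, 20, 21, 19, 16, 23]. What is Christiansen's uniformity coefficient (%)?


xbar = 115 / 6 = 19.167
sum|xi - xbar| = 13
CU = 100 * (1 - 13 / (6 * 19.167))
   = 100 * (1 - 0.1130)
   = 88.70%


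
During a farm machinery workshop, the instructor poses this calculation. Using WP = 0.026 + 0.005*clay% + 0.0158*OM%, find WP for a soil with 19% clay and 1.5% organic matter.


WP = 0.026 + 0.005*19 + 0.0158*1.5
   = 0.026 + 0.0950 + 0.0237
   = 0.1447


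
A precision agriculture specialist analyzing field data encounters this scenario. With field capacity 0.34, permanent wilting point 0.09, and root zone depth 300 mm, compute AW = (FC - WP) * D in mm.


AW = (FC - WP) * D
   = (0.34 - 0.09) * 300
   = 0.25 * 300
   = 75 mm


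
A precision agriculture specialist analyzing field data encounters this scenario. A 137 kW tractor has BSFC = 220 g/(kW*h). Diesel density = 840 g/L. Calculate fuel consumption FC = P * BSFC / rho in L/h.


FC = P * BSFC / rho_fuel
   = 137 * 220 / 840
   = 30140 / 840
   = 35.88 L/h


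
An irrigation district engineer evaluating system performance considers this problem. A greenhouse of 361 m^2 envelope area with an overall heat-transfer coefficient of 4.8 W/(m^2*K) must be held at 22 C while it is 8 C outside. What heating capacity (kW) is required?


dT = 22 - (8) = 14 K
Q = U * A * dT
  = 4.8 * 361 * 14
  = 24259.20 W = 24.26 kW


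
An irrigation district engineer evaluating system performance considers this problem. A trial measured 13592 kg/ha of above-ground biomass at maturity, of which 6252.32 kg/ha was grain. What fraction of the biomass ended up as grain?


HI = grain_yield / biomass
   = 6252.32 / 13592
   = 0.46


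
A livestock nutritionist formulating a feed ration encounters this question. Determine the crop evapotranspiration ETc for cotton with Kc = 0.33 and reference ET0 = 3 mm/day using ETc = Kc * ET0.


ETc = Kc * ET0
    = 0.33 * 3
    = 0.99 mm/day


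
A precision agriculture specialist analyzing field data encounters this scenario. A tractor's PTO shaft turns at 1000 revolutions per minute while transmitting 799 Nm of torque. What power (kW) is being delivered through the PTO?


P = 2*pi*n*T / 60000
  = 2*pi * 1000 * 799 / 60000
  = 5020265.06 / 60000
  = 83.67 kW


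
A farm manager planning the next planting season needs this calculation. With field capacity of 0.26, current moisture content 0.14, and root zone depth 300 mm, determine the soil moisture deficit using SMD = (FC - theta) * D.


SMD = (FC - theta) * D
    = (0.26 - 0.14) * 300
    = 0.120 * 300
    = 36 mm


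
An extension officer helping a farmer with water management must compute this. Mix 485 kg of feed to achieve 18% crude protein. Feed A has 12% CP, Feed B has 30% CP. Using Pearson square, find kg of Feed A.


parts_A = CP_b - target = 30 - 18 = 12
parts_B = target - CP_a = 18 - 12 = 6
total_parts = 12 + 6 = 18
Feed A = 485 * 12 / 18 = 323.33 kg
Feed B = 485 * 6 / 18 = 161.67 kg

323.33 kg


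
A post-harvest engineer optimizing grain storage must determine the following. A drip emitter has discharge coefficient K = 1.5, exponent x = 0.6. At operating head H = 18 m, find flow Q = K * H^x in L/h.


Q = K * H^x
  = 1.5 * 18^0.6
  = 1.5 * 5.6645
  = 8.50 L/h


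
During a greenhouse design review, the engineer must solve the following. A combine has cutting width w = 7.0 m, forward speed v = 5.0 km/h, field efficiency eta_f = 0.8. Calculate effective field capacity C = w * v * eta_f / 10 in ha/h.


C = w * v * eta_f / 10
  = 7.0 * 5.0 * 0.8 / 10
  = 28 / 10
  = 2.80 ha/h


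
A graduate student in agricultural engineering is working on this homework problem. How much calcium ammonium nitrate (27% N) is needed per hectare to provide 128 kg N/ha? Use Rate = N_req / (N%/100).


Rate = N_required / (N_content / 100)
     = 128 / (27 / 100)
     = 128 / 0.27
     = 474.07 kg/ha


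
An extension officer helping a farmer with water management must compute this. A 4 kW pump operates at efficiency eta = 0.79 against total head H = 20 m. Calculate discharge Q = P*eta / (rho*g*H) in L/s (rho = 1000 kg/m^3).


Q = (P * 1000 * eta) / (rho * g * H)
  = (4 * 1000 * 0.79) / (1000 * 9.81 * 20)
  = 3160 / 196200
  = 0.01611 m^3/s = 16.11 L/s


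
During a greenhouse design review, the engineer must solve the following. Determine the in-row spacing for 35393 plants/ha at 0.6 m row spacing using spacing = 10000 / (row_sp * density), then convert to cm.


spacing = 10000 / (row_sp * density)
        = 10000 / (0.6 * 35393)
        = 10000 / 21235.80
        = 0.47090 m = 47.09 cm


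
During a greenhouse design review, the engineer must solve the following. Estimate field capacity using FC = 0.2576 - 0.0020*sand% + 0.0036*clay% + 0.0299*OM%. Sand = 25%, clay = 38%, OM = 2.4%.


FC = 0.2576 - 0.0020*25 + 0.0036*38 + 0.0299*2.4
   = 0.2576 - 0.0500 + 0.1368 + 0.0718
   = 0.4162


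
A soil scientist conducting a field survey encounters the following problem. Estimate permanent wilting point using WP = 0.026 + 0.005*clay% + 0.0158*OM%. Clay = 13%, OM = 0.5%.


WP = 0.026 + 0.005*13 + 0.0158*0.5
   = 0.026 + 0.0650 + 0.0079
   = 0.0989


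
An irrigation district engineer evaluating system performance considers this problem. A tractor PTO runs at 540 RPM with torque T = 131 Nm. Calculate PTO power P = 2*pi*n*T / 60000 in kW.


P = 2*pi*n*T / 60000
  = 2*pi * 540 * 131 / 60000
  = 444472.53 / 60000
  = 7.41 kW


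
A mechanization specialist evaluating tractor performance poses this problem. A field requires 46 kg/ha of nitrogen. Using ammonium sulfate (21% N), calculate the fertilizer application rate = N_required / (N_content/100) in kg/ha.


Rate = N_required / (N_content / 100)
     = 46 / (21 / 100)
     = 46 / 0.21
     = 219.05 kg/ha


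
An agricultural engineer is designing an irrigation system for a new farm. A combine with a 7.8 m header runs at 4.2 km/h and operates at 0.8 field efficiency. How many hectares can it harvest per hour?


C = w * v * eta_f / 10
  = 7.8 * 4.2 * 0.8 / 10
  = 26.21 / 10
  = 2.62 ha/h


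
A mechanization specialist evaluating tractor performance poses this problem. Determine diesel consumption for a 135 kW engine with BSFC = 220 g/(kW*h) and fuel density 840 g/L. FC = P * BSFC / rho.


FC = P * BSFC / rho_fuel
   = 135 * 220 / 840
   = 29700 / 840
   = 35.36 L/h


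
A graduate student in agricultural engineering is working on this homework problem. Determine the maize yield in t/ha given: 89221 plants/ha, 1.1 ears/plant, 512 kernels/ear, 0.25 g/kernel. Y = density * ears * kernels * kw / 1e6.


Y = density * ears * kernels * kw
  = 89221 * 1.1 * 512 * 0.25 g/ha
  = 12562316.80 g/ha
  = 12562.32 kg/ha = 12.56 t/ha


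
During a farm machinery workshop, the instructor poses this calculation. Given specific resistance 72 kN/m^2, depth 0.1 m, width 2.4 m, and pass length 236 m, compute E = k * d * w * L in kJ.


E = k * d * w * L
  = 72 * 0.1 * 2.4 * 236
  = 4078.08 kJ


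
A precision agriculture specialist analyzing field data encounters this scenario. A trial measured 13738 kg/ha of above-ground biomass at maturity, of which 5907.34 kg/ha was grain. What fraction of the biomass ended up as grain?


HI = grain_yield / biomass
   = 5907.34 / 13738
   = 0.43


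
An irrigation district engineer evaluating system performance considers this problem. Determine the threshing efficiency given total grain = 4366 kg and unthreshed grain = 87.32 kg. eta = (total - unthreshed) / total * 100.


eta = (total - unthreshed) / total * 100
    = (4366 - 87.32) / 4366 * 100
    = 4278.68 / 4366 * 100
    = 98%


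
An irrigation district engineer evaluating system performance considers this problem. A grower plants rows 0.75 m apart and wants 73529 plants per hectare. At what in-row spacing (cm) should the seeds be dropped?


spacing = 10000 / (row_sp * density)
        = 10000 / (0.75 * 73529)
        = 10000 / 55146.75
        = 0.18133 m = 18.13 cm


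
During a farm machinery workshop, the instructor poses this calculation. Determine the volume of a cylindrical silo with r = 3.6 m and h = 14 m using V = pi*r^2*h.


V = pi * r^2 * h
  = pi * 3.6^2 * 14
  = pi * 12.96 * 14
  = 570.01 m^3


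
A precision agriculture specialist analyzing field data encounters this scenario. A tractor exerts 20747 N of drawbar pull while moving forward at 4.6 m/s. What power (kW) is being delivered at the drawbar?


P = F * v / 1000
  = 20747 * 4.6 / 1000
  = 95436.20 / 1000
  = 95.44 kW


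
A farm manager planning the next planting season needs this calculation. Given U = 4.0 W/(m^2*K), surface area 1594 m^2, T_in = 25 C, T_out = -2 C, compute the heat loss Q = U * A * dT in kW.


dT = 25 - (-2) = 27 K
Q = U * A * dT
  = 4.0 * 1594 * 27
  = 172152 W = 172.15 kW


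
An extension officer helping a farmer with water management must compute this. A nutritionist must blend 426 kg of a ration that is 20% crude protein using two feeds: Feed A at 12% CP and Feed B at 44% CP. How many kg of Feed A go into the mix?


parts_A = CP_b - target = 44 - 20 = 24
parts_B = target - CP_a = 20 - 12 = 8
total_parts = 24 + 8 = 32
Feed A = 426 * 24 / 32 = 319.50 kg
Feed B = 426 * 8 / 32 = 106.50 kg

319.50 kg


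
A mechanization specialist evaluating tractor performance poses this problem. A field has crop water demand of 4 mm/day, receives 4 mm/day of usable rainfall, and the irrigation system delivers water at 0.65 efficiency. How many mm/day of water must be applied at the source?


IWR = (ETc - Pe) / Ea
    = (4 - 4) / 0.65
    = 0 / 0.65
    = 0 mm/day


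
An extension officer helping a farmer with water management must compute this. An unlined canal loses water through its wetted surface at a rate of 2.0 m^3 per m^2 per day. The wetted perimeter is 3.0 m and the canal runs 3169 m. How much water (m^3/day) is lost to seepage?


S = C * P * L
  = 2.0 * 3.0 * 3169
  = 19014 m^3/day


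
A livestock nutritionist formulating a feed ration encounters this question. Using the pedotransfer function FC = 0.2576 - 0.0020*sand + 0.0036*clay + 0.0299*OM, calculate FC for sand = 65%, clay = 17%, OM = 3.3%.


FC = 0.2576 - 0.0020*65 + 0.0036*17 + 0.0299*3.3
   = 0.2576 - 0.1300 + 0.0612 + 0.0987
   = 0.2875


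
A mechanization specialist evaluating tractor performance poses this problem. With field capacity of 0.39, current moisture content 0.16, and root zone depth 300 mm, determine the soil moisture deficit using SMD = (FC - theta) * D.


SMD = (FC - theta) * D
    = (0.39 - 0.16) * 300
    = 0.230 * 300
    = 69 mm


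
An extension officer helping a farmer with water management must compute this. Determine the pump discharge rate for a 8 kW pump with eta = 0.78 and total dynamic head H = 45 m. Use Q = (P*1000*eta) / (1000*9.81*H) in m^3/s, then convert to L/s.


Q = (P * 1000 * eta) / (rho * g * H)
  = (8 * 1000 * 0.78) / (1000 * 9.81 * 45)
  = 6240 / 441450
  = 0.01414 m^3/s = 14.14 L/s


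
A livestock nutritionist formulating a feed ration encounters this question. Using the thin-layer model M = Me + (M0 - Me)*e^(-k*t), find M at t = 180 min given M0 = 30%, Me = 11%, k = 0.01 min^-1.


M = Me + (M0 - Me) * e^(-k*t)
  = 11 + (30 - 11) * e^(-0.01*180)
  = 11 + 19 * e^(-1.800)
  = 11 + 19 * 0.16530
  = 11 + 3.1407
  = 14.14%


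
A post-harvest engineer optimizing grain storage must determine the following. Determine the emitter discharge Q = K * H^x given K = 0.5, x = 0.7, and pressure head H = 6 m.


Q = K * H^x
  = 0.5 * 6^0.7
  = 0.5 * 3.5051
  = 1.75 L/h


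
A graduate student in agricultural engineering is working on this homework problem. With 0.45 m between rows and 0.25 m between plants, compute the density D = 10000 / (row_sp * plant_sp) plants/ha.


D = 10000 / (row_sp * plant_sp)
  = 10000 / (0.45 * 0.25)
  = 10000 / 0.1125
  = 88888.89 plants/ha


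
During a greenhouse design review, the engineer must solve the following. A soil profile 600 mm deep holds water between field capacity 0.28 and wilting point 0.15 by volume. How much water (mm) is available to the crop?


AW = (FC - WP) * D
   = (0.28 - 0.15) * 600
   = 0.13 * 600
   = 78 mm


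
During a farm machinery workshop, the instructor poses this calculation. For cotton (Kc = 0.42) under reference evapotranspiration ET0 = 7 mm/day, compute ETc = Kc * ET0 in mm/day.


ETc = Kc * ET0
    = 0.42 * 7
    = 2.94 mm/day


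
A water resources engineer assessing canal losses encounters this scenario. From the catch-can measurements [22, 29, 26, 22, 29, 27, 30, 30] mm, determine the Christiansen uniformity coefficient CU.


xbar = 215 / 8 = 26.875
sum|xi - xbar| = 21.250
CU = 100 * (1 - 21.250 / (8 * 26.875))
   = 100 * (1 - 0.0988)
   = 90.12%


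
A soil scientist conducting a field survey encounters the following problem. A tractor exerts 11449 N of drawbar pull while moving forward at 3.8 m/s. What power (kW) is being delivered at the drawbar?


P = F * v / 1000
  = 11449 * 3.8 / 1000
  = 43506.20 / 1000
  = 43.51 kW


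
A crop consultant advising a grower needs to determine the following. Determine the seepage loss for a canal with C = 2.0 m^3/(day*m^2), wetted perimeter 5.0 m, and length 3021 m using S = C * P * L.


S = C * P * L
  = 2.0 * 5.0 * 3021
  = 30210 m^3/day


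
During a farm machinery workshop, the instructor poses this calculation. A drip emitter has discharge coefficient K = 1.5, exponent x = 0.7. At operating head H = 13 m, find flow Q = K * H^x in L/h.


Q = K * H^x
  = 1.5 * 13^0.7
  = 1.5 * 6.0223
  = 9.03 L/h


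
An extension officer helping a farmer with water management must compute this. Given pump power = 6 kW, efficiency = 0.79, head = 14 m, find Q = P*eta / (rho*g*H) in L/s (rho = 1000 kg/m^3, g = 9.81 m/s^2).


Q = (P * 1000 * eta) / (rho * g * H)
  = (6 * 1000 * 0.79) / (1000 * 9.81 * 14)
  = 4740 / 137340
  = 0.03451 m^3/s = 34.51 L/s


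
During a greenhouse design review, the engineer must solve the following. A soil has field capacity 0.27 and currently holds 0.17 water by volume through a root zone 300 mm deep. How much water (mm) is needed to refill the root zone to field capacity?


SMD = (FC - theta) * D
    = (0.27 - 0.17) * 300
    = 0.100 * 300
    = 30 mm


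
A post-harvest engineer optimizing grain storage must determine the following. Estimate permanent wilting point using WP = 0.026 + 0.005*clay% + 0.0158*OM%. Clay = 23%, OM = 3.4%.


WP = 0.026 + 0.005*23 + 0.0158*3.4
   = 0.026 + 0.1150 + 0.0537
   = 0.1947


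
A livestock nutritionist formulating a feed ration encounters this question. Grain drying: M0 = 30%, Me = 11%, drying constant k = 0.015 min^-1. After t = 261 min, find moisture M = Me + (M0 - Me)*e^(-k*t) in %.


M = Me + (M0 - Me) * e^(-k*t)
  = 11 + (30 - 11) * e^(-0.015*261)
  = 11 + 19 * e^(-3.915)
  = 11 + 19 * 0.01994
  = 11 + 0.3789
  = 11.38%


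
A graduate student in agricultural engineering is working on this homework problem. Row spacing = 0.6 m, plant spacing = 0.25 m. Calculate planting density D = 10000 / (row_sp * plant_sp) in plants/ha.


D = 10000 / (row_sp * plant_sp)
  = 10000 / (0.6 * 0.25)
  = 10000 / 0.1500
  = 66666.67 plants/ha


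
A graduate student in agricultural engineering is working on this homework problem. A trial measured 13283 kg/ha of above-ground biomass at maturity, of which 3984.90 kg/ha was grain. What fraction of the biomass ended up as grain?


HI = grain_yield / biomass
   = 3984.90 / 13283
   = 0.30


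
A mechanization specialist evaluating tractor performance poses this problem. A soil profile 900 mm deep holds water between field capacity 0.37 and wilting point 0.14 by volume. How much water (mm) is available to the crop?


AW = (FC - WP) * D
   = (0.37 - 0.14) * 900
   = 0.23 * 900
   = 207 mm


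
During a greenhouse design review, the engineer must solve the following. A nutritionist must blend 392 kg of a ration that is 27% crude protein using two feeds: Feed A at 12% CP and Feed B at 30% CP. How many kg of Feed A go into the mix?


parts_A = CP_b - target = 30 - 27 = 3
parts_B = target - CP_a = 27 - 12 = 15
total_parts = 3 + 15 = 18
Feed A = 392 * 3 / 18 = 65.33 kg
Feed B = 392 * 15 / 18 = 326.67 kg

65.33 kg


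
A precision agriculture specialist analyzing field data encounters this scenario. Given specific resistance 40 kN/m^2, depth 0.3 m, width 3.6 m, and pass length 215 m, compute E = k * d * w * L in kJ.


E = k * d * w * L
  = 40 * 0.3 * 3.6 * 215
  = 9288 kJ


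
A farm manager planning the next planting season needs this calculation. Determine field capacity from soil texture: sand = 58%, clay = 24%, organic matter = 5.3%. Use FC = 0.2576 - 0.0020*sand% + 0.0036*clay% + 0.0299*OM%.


FC = 0.2576 - 0.0020*58 + 0.0036*24 + 0.0299*5.3
   = 0.2576 - 0.1160 + 0.0864 + 0.1585
   = 0.3865


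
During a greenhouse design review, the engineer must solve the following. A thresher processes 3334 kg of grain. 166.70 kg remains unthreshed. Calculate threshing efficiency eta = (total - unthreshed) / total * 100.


eta = (total - unthreshed) / total * 100
    = (3334 - 166.70) / 3334 * 100
    = 3167.30 / 3334 * 100
    = 95%


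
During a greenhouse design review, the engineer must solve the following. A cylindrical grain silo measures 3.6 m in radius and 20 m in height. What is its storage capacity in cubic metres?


V = pi * r^2 * h
  = pi * 3.6^2 * 20
  = pi * 12.96 * 20
  = 814.30 m^3


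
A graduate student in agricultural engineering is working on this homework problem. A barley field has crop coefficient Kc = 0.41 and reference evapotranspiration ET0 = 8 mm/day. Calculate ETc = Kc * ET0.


ETc = Kc * ET0
    = 0.41 * 8
    = 3.28 mm/day


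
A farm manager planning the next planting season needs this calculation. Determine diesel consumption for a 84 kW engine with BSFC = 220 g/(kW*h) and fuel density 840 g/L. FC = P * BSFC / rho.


FC = P * BSFC / rho_fuel
   = 84 * 220 / 840
   = 18480 / 840
   = 22 L/h


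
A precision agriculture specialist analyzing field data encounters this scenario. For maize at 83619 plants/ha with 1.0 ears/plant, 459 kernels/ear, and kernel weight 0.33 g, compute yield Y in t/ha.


Y = density * ears * kernels * kw
  = 83619 * 1.0 * 459 * 0.33 g/ha
  = 12665769.93 g/ha
  = 12665.77 kg/ha = 12.67 t/ha


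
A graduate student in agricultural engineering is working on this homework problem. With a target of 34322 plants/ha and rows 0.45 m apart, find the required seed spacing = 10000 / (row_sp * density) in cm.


spacing = 10000 / (row_sp * density)
        = 10000 / (0.45 * 34322)
        = 10000 / 15444.90
        = 0.64746 m = 64.75 cm


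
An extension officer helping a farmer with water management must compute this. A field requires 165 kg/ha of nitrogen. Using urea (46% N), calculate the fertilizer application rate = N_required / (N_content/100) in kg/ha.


Rate = N_required / (N_content / 100)
     = 165 / (46 / 100)
     = 165 / 0.46
     = 358.70 kg/ha


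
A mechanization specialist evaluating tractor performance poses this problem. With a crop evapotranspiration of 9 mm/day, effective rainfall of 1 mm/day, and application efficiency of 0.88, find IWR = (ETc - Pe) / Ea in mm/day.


IWR = (ETc - Pe) / Ea
    = (9 - 1) / 0.88
    = 8 / 0.88
    = 9.09 mm/day


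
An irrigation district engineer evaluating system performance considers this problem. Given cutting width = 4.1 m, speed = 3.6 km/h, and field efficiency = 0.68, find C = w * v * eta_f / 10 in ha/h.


C = w * v * eta_f / 10
  = 4.1 * 3.6 * 0.68 / 10
  = 10.04 / 10
  = 1.00 ha/h


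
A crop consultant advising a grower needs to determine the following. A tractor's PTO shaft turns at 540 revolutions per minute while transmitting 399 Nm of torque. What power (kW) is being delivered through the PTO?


P = 2*pi*n*T / 60000
  = 2*pi * 540 * 399 / 60000
  = 1353775.11 / 60000
  = 22.56 kW


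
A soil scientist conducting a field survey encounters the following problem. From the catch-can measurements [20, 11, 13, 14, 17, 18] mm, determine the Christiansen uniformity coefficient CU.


xbar = 93 / 6 = 15.500
sum|xi - xbar| = 17
CU = 100 * (1 - 17 / (6 * 15.500))
   = 100 * (1 - 0.1828)
   = 81.72%


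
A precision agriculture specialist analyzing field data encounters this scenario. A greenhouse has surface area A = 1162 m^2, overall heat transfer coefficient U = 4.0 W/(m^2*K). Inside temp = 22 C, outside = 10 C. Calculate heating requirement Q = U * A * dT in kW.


dT = 22 - (10) = 12 K
Q = U * A * dT
  = 4.0 * 1162 * 12
  = 55776 W = 55.78 kW


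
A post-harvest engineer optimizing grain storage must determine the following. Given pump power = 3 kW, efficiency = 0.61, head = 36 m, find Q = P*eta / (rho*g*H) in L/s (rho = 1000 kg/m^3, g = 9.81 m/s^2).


Q = (P * 1000 * eta) / (rho * g * H)
  = (3 * 1000 * 0.61) / (1000 * 9.81 * 36)
  = 1830 / 353160
  = 0.00518 m^3/s = 5.18 L/s


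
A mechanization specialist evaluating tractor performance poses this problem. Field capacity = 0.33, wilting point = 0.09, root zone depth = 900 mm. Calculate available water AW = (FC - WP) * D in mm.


AW = (FC - WP) * D
   = (0.33 - 0.09) * 900
   = 0.24 * 900
   = 216 mm


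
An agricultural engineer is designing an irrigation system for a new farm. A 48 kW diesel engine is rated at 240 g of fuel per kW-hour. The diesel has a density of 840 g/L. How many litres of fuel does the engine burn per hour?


FC = P * BSFC / rho_fuel
   = 48 * 240 / 840
   = 11520 / 840
   = 13.71 L/h


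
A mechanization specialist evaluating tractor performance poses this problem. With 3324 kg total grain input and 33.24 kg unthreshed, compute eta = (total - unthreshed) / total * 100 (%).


eta = (total - unthreshed) / total * 100
    = (3324 - 33.24) / 3324 * 100
    = 3290.76 / 3324 * 100
    = 99%


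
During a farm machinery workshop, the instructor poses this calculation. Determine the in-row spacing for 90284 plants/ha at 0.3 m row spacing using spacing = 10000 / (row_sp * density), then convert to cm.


spacing = 10000 / (row_sp * density)
        = 10000 / (0.3 * 90284)
        = 10000 / 27085.20
        = 0.36921 m = 36.92 cm


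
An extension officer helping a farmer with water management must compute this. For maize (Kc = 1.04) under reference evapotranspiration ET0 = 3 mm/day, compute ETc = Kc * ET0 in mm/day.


ETc = Kc * ET0
    = 1.04 * 3
    = 3.12 mm/day


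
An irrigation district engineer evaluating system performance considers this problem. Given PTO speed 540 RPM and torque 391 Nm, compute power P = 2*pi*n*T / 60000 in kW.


P = 2*pi*n*T / 60000
  = 2*pi * 540 * 391 / 60000
  = 1326631.75 / 60000
  = 22.11 kW


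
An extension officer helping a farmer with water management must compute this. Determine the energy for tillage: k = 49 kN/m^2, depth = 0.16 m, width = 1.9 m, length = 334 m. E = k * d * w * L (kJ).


E = k * d * w * L
  = 49 * 0.16 * 1.9 * 334
  = 4975.26 kJ


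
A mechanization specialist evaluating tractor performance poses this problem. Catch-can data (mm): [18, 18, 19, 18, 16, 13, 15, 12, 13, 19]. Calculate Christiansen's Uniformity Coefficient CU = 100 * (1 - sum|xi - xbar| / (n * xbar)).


xbar = 161 / 10 = 16.100
sum|xi - xbar| = 23
CU = 100 * (1 - 23 / (10 * 16.100))
   = 100 * (1 - 0.1429)
   = 85.71%
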